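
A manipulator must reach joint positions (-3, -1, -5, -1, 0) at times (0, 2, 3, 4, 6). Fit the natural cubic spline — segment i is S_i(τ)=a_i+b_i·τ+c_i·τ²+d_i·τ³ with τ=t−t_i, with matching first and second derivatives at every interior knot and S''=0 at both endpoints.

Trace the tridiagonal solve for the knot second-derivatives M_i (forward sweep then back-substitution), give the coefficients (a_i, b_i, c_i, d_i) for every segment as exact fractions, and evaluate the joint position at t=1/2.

Δ: Δ0=1, Δ1=-4, Δ2=4, Δ3=1/2
row 1: diag=6, rhs=-30; c'=1/6, d'=-5
row 2: denom=4−1·1/6=23/6; d'=(48−1·-5)/(23/6)=318/23
row 3: denom=6−1·6/23=132/23; d'=(-21−1·318/23)/(132/23)=-267/44
back: M3=-267/44
back: M2=318/23−6/23·-267/44=339/22
back: M1=-5−1/6·339/22=-333/44
M: M0=0, M1=-333/44, M2=339/22, M3=-267/44, M4=0
seg 0: a=-3, c=M0/2=0, d=(M1−M0)/(6·2)=-111/176, b=Δ0−h0·(2M0+M1)/6=155/44
seg 1: a=-1, c=M1/2=-333/88, d=(M2−M1)/(6·1)=337/88, b=Δ1−h1·(2M1+M2)/6=-89/22
seg 2: a=-5, c=M2/2=339/44, d=(M3−M2)/(6·1)=-315/88, b=Δ2−h2·(2M2+M3)/6=-1/8
seg 3: a=-1, c=M3/2=-267/88, d=(M4−M3)/(6·2)=89/176, b=Δ3−h3·(2M3+M4)/6=50/11
t_q=1/2 → seg 0, τ=1/2; S=-3+155/44·τ+0·τ²+-111/176·τ³=-1855/1408

  seg 0: a=-3 b=155/44 c=0 d=-111/176
  seg 1: a=-1 b=-89/22 c=-333/88 d=337/88
  seg 2: a=-5 b=-1/8 c=339/44 d=-315/88
  seg 3: a=-1 b=50/11 c=-267/88 d=89/176
S(1/2) = -1855/1408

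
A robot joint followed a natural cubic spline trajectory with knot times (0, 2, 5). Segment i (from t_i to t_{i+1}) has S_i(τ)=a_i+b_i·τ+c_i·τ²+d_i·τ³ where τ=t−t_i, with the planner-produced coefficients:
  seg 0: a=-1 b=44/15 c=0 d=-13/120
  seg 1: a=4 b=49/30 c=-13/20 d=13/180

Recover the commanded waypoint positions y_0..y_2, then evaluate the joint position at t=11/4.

y_0 = S_0(0) = a_0 = -1
y_1 = S_1(0) = a_1 = 4
y_2 = S_1(3) = 5
t_q=11/4 is in segment 1 (τ=3/4); S_1(τ)=6259/1280

y_0=-1 y_1=4 y_2=5
S(11/4) = 6259/1280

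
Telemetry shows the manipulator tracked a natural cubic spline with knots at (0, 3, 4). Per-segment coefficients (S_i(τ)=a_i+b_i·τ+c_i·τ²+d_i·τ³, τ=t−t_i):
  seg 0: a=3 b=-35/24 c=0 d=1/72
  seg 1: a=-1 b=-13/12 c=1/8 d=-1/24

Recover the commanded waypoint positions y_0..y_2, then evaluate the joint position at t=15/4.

y_0 = S_0(0) = a_0 = 3
y_1 = S_1(0) = a_1 = -1
y_2 = S_1(1) = -2
t_q=15/4 is in segment 1 (τ=3/4); S_1(τ)=-901/512

y_0=3 y_1=-1 y_2=-2
S(15/4) = -901/512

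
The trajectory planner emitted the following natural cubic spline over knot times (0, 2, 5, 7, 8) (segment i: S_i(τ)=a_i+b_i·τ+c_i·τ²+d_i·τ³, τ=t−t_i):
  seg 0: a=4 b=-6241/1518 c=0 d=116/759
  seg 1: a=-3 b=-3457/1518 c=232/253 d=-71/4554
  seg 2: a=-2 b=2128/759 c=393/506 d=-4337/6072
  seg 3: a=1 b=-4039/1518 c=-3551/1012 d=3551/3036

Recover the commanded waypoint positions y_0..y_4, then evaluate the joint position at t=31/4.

y_0=4 y_1=-3 y_2=-2 y_3=1 y_4=-4
S(31/4) = -160357/64768

y_0 = S_0(0) = a_0 = 4
y_1 = S_1(0) = a_1 = -3
y_2 = S_2(0) = a_2 = -2
y_3 = S_3(0) = a_3 = 1
y_4 = S_3(1) = -4
t_q=31/4 is in segment 3 (τ=3/4); S_3(τ)=-160357/64768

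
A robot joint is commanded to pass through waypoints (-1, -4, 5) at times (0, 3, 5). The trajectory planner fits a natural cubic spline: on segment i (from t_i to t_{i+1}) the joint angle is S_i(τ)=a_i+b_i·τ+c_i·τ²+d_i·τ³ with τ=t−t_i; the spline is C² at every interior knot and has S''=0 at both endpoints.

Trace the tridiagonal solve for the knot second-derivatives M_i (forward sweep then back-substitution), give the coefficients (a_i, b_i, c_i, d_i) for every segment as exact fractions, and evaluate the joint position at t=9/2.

  seg 0: a=-1 b=-53/20 c=0 d=11/60
  seg 1: a=-4 b=23/10 c=33/20 d=-11/40
S(9/2) = 143/64

Δ: Δ0=-1, Δ1=9/2
row 1: diag=10, rhs=33; c'=1/5, d'=33/10
back: M1=33/10
M: M0=0, M1=33/10, M2=0
seg 0: a=-1, c=M0/2=0, d=(M1−M0)/(6·3)=11/60, b=Δ0−h0·(2M0+M1)/6=-53/20
seg 1: a=-4, c=M1/2=33/20, d=(M2−M1)/(6·2)=-11/40, b=Δ1−h1·(2M1+M2)/6=23/10
t_q=9/2 → seg 1, τ=3/2; S=-4+23/10·τ+33/20·τ²+-11/40·τ³=143/64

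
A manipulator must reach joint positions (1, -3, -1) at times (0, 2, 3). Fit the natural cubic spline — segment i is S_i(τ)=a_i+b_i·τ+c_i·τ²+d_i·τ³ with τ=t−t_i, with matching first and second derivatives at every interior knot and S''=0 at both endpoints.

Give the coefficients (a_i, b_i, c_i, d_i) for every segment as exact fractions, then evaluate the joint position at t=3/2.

Δ: Δ0=-2, Δ1=2
row 1: diag=6, rhs=24; c'=1/6, d'=4
back: M1=4
M: M0=0, M1=4, M2=0
seg 0: a=1, c=M0/2=0, d=(M1−M0)/(6·2)=1/3, b=Δ0−h0·(2M0+M1)/6=-10/3
seg 1: a=-3, c=M1/2=2, d=(M2−M1)/(6·1)=-2/3, b=Δ1−h1·(2M1+M2)/6=2/3
t_q=3/2 → seg 0, τ=3/2; S=1+-10/3·τ+0·τ²+1/3·τ³=-23/8

  seg 0: a=1 b=-10/3 c=0 d=1/3
  seg 1: a=-3 b=2/3 c=2 d=-2/3
S(3/2) = -23/8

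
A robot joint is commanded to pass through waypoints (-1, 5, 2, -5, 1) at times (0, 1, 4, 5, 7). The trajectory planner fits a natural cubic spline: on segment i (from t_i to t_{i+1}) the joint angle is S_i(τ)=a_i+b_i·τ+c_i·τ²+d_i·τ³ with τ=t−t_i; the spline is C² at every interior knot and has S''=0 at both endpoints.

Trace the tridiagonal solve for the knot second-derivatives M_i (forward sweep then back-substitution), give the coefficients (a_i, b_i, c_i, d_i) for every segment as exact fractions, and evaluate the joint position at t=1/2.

  seg 0: a=-1 b=2123/322 c=0 d=-191/322
  seg 1: a=5 b=775/161 c=-573/322 d=-17/322
  seg 2: a=2 b=-2347/322 c=-363/161 d=117/46
  seg 3: a=-5 b=-671/161 c=1731/322 d=-577/644
S(1/2) = 5725/2576

Δ: Δ0=6, Δ1=-1, Δ2=-7, Δ3=3
row 1: diag=8, rhs=-42; c'=3/8, d'=-21/4
row 2: denom=8−3·3/8=55/8; d'=(-36−3·-21/4)/(55/8)=-162/55
row 3: denom=6−1·8/55=322/55; d'=(60−1·-162/55)/(322/55)=1731/161
back: M3=1731/161
back: M2=-162/55−8/55·1731/161=-726/161
back: M1=-21/4−3/8·-726/161=-573/161
M: M0=0, M1=-573/161, M2=-726/161, M3=1731/161, M4=0
seg 0: a=-1, c=M0/2=0, d=(M1−M0)/(6·1)=-191/322, b=Δ0−h0·(2M0+M1)/6=2123/322
seg 1: a=5, c=M1/2=-573/322, d=(M2−M1)/(6·3)=-17/322, b=Δ1−h1·(2M1+M2)/6=775/161
seg 2: a=2, c=M2/2=-363/161, d=(M3−M2)/(6·1)=117/46, b=Δ2−h2·(2M2+M3)/6=-2347/322
seg 3: a=-5, c=M3/2=1731/322, d=(M4−M3)/(6·2)=-577/644, b=Δ3−h3·(2M3+M4)/6=-671/161
t_q=1/2 → seg 0, τ=1/2; S=-1+2123/322·τ+0·τ²+-191/322·τ³=5725/2576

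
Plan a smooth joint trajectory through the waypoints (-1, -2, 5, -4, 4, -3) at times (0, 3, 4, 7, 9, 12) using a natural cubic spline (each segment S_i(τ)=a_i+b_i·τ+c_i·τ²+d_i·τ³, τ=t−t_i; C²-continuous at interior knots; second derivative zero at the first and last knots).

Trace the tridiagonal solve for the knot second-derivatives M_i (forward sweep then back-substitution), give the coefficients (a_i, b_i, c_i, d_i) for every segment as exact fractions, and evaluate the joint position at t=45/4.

Δ: Δ0=-1/3, Δ1=7, Δ2=-3, Δ3=4, Δ4=-7/3
row 1: diag=8, rhs=44; c'=1/8, d'=11/2
row 2: denom=8−1·1/8=63/8; d'=(-60−1·11/2)/(63/8)=-524/63
row 3: denom=10−3·8/21=62/7; d'=(42−3·-524/63)/(62/7)=703/93
row 4: denom=10−2·7/31=296/31; d'=(-38−2·703/93)/(296/31)=-1235/222
back: M4=-1235/222
back: M3=703/93−7/31·-1235/222=1957/222
back: M2=-524/63−8/21·1957/222=-432/37
back: M1=11/2−1/8·-432/37=515/74
M: M0=0, M1=515/74, M2=-432/37, M3=1957/222, M4=-1235/222, M5=0
seg 0: a=-1, c=M0/2=0, d=(M1−M0)/(6·3)=515/1332, b=Δ0−h0·(2M0+M1)/6=-1693/444
seg 1: a=-2, c=M1/2=515/148, d=(M2−M1)/(6·1)=-1379/444, b=Δ1−h1·(2M1+M2)/6=1471/222
seg 2: a=5, c=M2/2=-216/37, d=(M3−M2)/(6·3)=4549/3996, b=Δ2−h2·(2M2+M3)/6=1895/444
seg 3: a=-4, c=M3/2=1957/444, d=(M4−M3)/(6·2)=-133/111, b=Δ3−h3·(2M3+M4)/6=-5/222
seg 4: a=4, c=M4/2=-1235/444, d=(M5−M4)/(6·3)=1235/3996, b=Δ4−h4·(2M4+M5)/6=239/74
t_q=45/4 → seg 4, τ=9/4; S=4+239/74·τ+-1235/444·τ²+1235/3996·τ³=6685/9472

  seg 0: a=-1 b=-1693/444 c=0 d=515/1332
  seg 1: a=-2 b=1471/222 c=515/148 d=-1379/444
  seg 2: a=5 b=1895/444 c=-216/37 d=4549/3996
  seg 3: a=-4 b=-5/222 c=1957/444 d=-133/111
  seg 4: a=4 b=239/74 c=-1235/444 d=1235/3996
S(45/4) = 6685/9472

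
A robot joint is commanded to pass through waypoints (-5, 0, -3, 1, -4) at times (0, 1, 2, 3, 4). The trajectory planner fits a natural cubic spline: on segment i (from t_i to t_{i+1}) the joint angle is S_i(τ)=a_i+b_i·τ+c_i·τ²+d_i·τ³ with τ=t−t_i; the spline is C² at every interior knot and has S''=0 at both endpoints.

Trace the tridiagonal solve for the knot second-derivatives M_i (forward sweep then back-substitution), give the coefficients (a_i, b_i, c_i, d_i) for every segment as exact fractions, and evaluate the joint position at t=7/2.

Δ: Δ0=5, Δ1=-3, Δ2=4, Δ3=-5
row 1: diag=4, rhs=-48; c'=1/4, d'=-12
row 2: denom=4−1·1/4=15/4; d'=(42−1·-12)/(15/4)=72/5
row 3: denom=4−1·4/15=56/15; d'=(-54−1·72/5)/(56/15)=-513/28
back: M3=-513/28
back: M2=72/5−4/15·-513/28=135/7
back: M1=-12−1/4·135/7=-471/28
M: M0=0, M1=-471/28, M2=135/7, M3=-513/28, M4=0
seg 0: a=-5, c=M0/2=0, d=(M1−M0)/(6·1)=-157/56, b=Δ0−h0·(2M0+M1)/6=437/56
seg 1: a=0, c=M1/2=-471/56, d=(M2−M1)/(6·1)=337/56, b=Δ1−h1·(2M1+M2)/6=-17/28
seg 2: a=-3, c=M2/2=135/14, d=(M3−M2)/(6·1)=-351/56, b=Δ2−h2·(2M2+M3)/6=5/8
seg 3: a=1, c=M3/2=-513/56, d=(M4−M3)/(6·1)=171/56, b=Δ3−h3·(2M3+M4)/6=31/28
t_q=7/2 → seg 3, τ=1/2; S=1+31/28·τ+-513/56·τ²+171/56·τ³=-159/448

  seg 0: a=-5 b=437/56 c=0 d=-157/56
  seg 1: a=0 b=-17/28 c=-471/56 d=337/56
  seg 2: a=-3 b=5/8 c=135/14 d=-351/56
  seg 3: a=1 b=31/28 c=-513/56 d=171/56
S(7/2) = -159/448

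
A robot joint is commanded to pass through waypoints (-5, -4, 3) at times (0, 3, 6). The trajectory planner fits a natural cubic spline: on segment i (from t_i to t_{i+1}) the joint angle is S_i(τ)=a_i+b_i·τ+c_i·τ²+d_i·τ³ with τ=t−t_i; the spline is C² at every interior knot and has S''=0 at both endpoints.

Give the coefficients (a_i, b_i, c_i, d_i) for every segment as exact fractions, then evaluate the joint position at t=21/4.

  seg 0: a=-5 b=-1/6 c=0 d=1/18
  seg 1: a=-4 b=4/3 c=1/2 d=-1/18
S(21/4) = 115/128

Δ: Δ0=1/3, Δ1=7/3
row 1: diag=12, rhs=12; c'=1/4, d'=1
back: M1=1
M: M0=0, M1=1, M2=0
seg 0: a=-5, c=M0/2=0, d=(M1−M0)/(6·3)=1/18, b=Δ0−h0·(2M0+M1)/6=-1/6
seg 1: a=-4, c=M1/2=1/2, d=(M2−M1)/(6·3)=-1/18, b=Δ1−h1·(2M1+M2)/6=4/3
t_q=21/4 → seg 1, τ=9/4; S=-4+4/3·τ+1/2·τ²+-1/18·τ³=115/128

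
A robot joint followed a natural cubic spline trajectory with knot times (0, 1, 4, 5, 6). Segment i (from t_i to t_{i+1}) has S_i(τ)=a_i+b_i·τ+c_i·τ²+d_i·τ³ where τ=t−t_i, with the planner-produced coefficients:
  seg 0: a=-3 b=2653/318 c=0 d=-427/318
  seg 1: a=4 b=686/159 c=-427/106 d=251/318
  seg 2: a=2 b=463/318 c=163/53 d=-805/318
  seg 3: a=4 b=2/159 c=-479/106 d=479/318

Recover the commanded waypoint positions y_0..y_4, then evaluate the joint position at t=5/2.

y_0=-3 y_1=4 y_2=2 y_3=4 y_4=1
S(5/2) = 3453/848

y_0 = S_0(0) = a_0 = -3
y_1 = S_1(0) = a_1 = 4
y_2 = S_2(0) = a_2 = 2
y_3 = S_3(0) = a_3 = 4
y_4 = S_3(1) = 1
t_q=5/2 is in segment 1 (τ=3/2); S_1(τ)=3453/848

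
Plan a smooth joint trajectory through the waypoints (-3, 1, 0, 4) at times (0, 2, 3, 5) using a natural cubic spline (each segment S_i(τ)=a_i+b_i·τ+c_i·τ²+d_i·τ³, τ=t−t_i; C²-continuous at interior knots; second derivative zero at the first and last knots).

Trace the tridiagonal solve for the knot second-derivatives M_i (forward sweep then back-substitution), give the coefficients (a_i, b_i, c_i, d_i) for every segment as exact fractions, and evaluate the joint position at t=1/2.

  seg 0: a=-3 b=16/5 c=0 d=-3/10
  seg 1: a=1 b=-2/5 c=-9/5 d=6/5
  seg 2: a=0 b=-2/5 c=9/5 d=-3/10
S(1/2) = -23/16

Δ: Δ0=2, Δ1=-1, Δ2=2
row 1: diag=6, rhs=-18; c'=1/6, d'=-3
row 2: denom=6−1·1/6=35/6; d'=(18−1·-3)/(35/6)=18/5
back: M2=18/5
back: M1=-3−1/6·18/5=-18/5
M: M0=0, M1=-18/5, M2=18/5, M3=0
seg 0: a=-3, c=M0/2=0, d=(M1−M0)/(6·2)=-3/10, b=Δ0−h0·(2M0+M1)/6=16/5
seg 1: a=1, c=M1/2=-9/5, d=(M2−M1)/(6·1)=6/5, b=Δ1−h1·(2M1+M2)/6=-2/5
seg 2: a=0, c=M2/2=9/5, d=(M3−M2)/(6·2)=-3/10, b=Δ2−h2·(2M2+M3)/6=-2/5
t_q=1/2 → seg 0, τ=1/2; S=-3+16/5·τ+0·τ²+-3/10·τ³=-23/16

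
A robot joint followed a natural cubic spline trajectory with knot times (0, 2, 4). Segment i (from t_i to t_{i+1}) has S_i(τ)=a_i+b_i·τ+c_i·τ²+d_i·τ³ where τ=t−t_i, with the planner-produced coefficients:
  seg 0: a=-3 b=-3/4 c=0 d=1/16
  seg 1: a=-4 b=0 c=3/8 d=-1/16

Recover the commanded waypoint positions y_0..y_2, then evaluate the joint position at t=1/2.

y_0=-3 y_1=-4 y_2=-3
S(1/2) = -431/128

y_0 = S_0(0) = a_0 = -3
y_1 = S_1(0) = a_1 = -4
y_2 = S_1(2) = -3
t_q=1/2 is in segment 0 (τ=1/2); S_0(τ)=-431/128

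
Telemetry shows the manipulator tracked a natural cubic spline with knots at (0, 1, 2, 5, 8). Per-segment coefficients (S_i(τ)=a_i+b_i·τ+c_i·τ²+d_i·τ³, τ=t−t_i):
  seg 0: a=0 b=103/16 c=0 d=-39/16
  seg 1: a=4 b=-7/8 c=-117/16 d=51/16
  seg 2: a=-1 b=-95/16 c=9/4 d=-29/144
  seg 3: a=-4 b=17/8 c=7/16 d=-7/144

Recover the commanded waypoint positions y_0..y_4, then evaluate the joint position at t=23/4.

y_0=0 y_1=4 y_2=-1 y_3=-4 y_4=5
S(23/4) = -2233/1024

y_0 = S_0(0) = a_0 = 0
y_1 = S_1(0) = a_1 = 4
y_2 = S_2(0) = a_2 = -1
y_3 = S_3(0) = a_3 = -4
y_4 = S_3(3) = 5
t_q=23/4 is in segment 3 (τ=3/4); S_3(τ)=-2233/1024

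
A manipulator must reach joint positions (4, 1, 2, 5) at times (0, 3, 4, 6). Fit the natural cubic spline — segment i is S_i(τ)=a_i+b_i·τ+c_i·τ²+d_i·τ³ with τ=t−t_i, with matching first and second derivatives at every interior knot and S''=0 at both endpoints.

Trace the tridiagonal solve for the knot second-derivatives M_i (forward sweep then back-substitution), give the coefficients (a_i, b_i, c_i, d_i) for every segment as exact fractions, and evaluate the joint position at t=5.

  seg 0: a=4 b=-163/94 c=0 d=23/282
  seg 1: a=1 b=22/47 c=69/94 d=-19/94
  seg 2: a=2 b=125/94 c=6/47 d=-1/47
S(5) = 323/94

Δ: Δ0=-1, Δ1=1, Δ2=3/2
row 1: diag=8, rhs=12; c'=1/8, d'=3/2
row 2: denom=6−1·1/8=47/8; d'=(3−1·3/2)/(47/8)=12/47
back: M2=12/47
back: M1=3/2−1/8·12/47=69/47
M: M0=0, M1=69/47, M2=12/47, M3=0
seg 0: a=4, c=M0/2=0, d=(M1−M0)/(6·3)=23/282, b=Δ0−h0·(2M0+M1)/6=-163/94
seg 1: a=1, c=M1/2=69/94, d=(M2−M1)/(6·1)=-19/94, b=Δ1−h1·(2M1+M2)/6=22/47
seg 2: a=2, c=M2/2=6/47, d=(M3−M2)/(6·2)=-1/47, b=Δ2−h2·(2M2+M3)/6=125/94
t_q=5 → seg 2, τ=1; S=2+125/94·τ+6/47·τ²+-1/47·τ³=323/94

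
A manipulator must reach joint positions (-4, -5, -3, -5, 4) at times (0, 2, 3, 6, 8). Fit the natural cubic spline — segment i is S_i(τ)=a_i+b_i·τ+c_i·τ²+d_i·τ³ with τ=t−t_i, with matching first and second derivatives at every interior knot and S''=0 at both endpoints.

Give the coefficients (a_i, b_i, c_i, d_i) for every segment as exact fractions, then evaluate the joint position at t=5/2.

  seg 0: a=-4 b=-971/624 c=0 d=659/2496
  seg 1: a=-5 b=503/312 c=659/416 d=-1493/1248
  seg 2: a=-3 b=1487/1248 c=-417/208 d=133/288
  seg 3: a=-5 b=509/312 c=895/416 d=-895/2496
S(5/2) = -13137/3328

Δ: Δ0=-1/2, Δ1=2, Δ2=-2/3, Δ3=9/2
row 1: diag=6, rhs=15; c'=1/6, d'=5/2
row 2: denom=8−1·1/6=47/6; d'=(-16−1·5/2)/(47/6)=-111/47
row 3: denom=10−3·18/47=416/47; d'=(31−3·-111/47)/(416/47)=895/208
back: M3=895/208
back: M2=-111/47−18/47·895/208=-417/104
back: M1=5/2−1/6·-417/104=659/208
M: M0=0, M1=659/208, M2=-417/104, M3=895/208, M4=0
seg 0: a=-4, c=M0/2=0, d=(M1−M0)/(6·2)=659/2496, b=Δ0−h0·(2M0+M1)/6=-971/624
seg 1: a=-5, c=M1/2=659/416, d=(M2−M1)/(6·1)=-1493/1248, b=Δ1−h1·(2M1+M2)/6=503/312
seg 2: a=-3, c=M2/2=-417/208, d=(M3−M2)/(6·3)=133/288, b=Δ2−h2·(2M2+M3)/6=1487/1248
seg 3: a=-5, c=M3/2=895/416, d=(M4−M3)/(6·2)=-895/2496, b=Δ3−h3·(2M3+M4)/6=509/312
t_q=5/2 → seg 1, τ=1/2; S=-5+503/312·τ+659/416·τ²+-1493/1248·τ³=-13137/3328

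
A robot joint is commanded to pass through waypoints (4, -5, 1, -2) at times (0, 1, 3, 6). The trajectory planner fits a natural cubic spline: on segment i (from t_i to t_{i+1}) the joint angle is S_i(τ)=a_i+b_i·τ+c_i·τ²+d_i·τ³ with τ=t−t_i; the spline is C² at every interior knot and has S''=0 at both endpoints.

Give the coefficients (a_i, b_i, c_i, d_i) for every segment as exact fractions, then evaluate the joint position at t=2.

  seg 0: a=4 b=-79/7 c=0 d=16/7
  seg 1: a=-5 b=-31/7 c=48/7 d=-11/7
  seg 2: a=1 b=29/7 c=-18/7 d=2/7
S(2) = -29/7

Δ: Δ0=-9, Δ1=3, Δ2=-1
row 1: diag=6, rhs=72; c'=1/3, d'=12
row 2: denom=10−2·1/3=28/3; d'=(-24−2·12)/(28/3)=-36/7
back: M2=-36/7
back: M1=12−1/3·-36/7=96/7
M: M0=0, M1=96/7, M2=-36/7, M3=0
seg 0: a=4, c=M0/2=0, d=(M1−M0)/(6·1)=16/7, b=Δ0−h0·(2M0+M1)/6=-79/7
seg 1: a=-5, c=M1/2=48/7, d=(M2−M1)/(6·2)=-11/7, b=Δ1−h1·(2M1+M2)/6=-31/7
seg 2: a=1, c=M2/2=-18/7, d=(M3−M2)/(6·3)=2/7, b=Δ2−h2·(2M2+M3)/6=29/7
t_q=2 → seg 1, τ=1; S=-5+-31/7·τ+48/7·τ²+-11/7·τ³=-29/7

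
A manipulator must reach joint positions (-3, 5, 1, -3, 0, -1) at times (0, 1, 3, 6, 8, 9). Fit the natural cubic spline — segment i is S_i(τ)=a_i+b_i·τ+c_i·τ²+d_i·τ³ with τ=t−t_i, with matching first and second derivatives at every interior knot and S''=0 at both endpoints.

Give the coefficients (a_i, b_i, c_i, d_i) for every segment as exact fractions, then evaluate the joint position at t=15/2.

Δ: Δ0=8, Δ1=-2, Δ2=-4/3, Δ3=3/2, Δ4=-1
row 1: diag=6, rhs=-60; c'=1/3, d'=-10
row 2: denom=10−2·1/3=28/3; d'=(4−2·-10)/(28/3)=18/7
row 3: denom=10−3·9/28=253/28; d'=(17−3·18/7)/(253/28)=260/253
row 4: denom=6−2·56/253=1406/253; d'=(-15−2·260/253)/(1406/253)=-4315/1406
back: M4=-4315/1406
back: M3=260/253−56/253·-4315/1406=1200/703
back: M2=18/7−9/28·1200/703=1422/703
back: M1=-10−1/3·1422/703=-7504/703
M: M0=0, M1=-7504/703, M2=1422/703, M3=1200/703, M4=-4315/1406, M5=0
seg 0: a=-3, c=M0/2=0, d=(M1−M0)/(6·1)=-3752/2109, b=Δ0−h0·(2M0+M1)/6=20624/2109
seg 1: a=5, c=M1/2=-3752/703, d=(M2−M1)/(6·2)=4463/4218, b=Δ1−h1·(2M1+M2)/6=9368/2109
seg 2: a=1, c=M2/2=711/703, d=(M3−M2)/(6·3)=-1/57, b=Δ2−h2·(2M2+M3)/6=-8878/2109
seg 3: a=-3, c=M3/2=600/703, d=(M4−M3)/(6·2)=-6715/16872, b=Δ3−h3·(2M3+M4)/6=2921/2109
seg 4: a=0, c=M4/2=-4315/2812, d=(M5−M4)/(6·1)=4315/8436, b=Δ4−h4·(2M4+M5)/6=97/4218
t_q=15/2 → seg 3, τ=3/2; S=-3+2921/2109·τ+600/703·τ²+-6715/16872·τ³=-15539/44992

  seg 0: a=-3 b=20624/2109 c=0 d=-3752/2109
  seg 1: a=5 b=9368/2109 c=-3752/703 d=4463/4218
  seg 2: a=1 b=-8878/2109 c=711/703 d=-1/57
  seg 3: a=-3 b=2921/2109 c=600/703 d=-6715/16872
  seg 4: a=0 b=97/4218 c=-4315/2812 d=4315/8436
S(15/2) = -15539/44992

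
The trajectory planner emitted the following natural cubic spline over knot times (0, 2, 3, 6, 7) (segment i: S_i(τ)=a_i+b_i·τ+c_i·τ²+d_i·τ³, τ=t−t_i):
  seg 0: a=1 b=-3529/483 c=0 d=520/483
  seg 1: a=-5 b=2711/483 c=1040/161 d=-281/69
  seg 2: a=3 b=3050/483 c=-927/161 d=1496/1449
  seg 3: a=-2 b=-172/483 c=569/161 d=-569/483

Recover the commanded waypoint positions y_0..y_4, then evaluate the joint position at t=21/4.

y_0 = S_0(0) = a_0 = 1
y_1 = S_1(0) = a_1 = -5
y_2 = S_2(0) = a_2 = 3
y_3 = S_3(0) = a_3 = -2
y_4 = S_3(1) = 0
t_q=21/4 is in segment 2 (τ=9/4); S_2(τ)=-465/2576

y_0=1 y_1=-5 y_2=3 y_3=-2 y_4=0
S(21/4) = -465/2576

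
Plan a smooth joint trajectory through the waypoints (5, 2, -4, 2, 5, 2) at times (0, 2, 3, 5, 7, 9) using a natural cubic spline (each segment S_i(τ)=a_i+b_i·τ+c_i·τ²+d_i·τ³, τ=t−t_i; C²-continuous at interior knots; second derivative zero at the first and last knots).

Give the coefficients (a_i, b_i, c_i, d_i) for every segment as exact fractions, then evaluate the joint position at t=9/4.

Δ: Δ0=-3/2, Δ1=-6, Δ2=3, Δ3=3/2, Δ4=-3/2
row 1: diag=6, rhs=-27; c'=1/6, d'=-9/2
row 2: denom=6−1·1/6=35/6; d'=(54−1·-9/2)/(35/6)=351/35
row 3: denom=8−2·12/35=256/35; d'=(-9−2·351/35)/(256/35)=-1017/256
row 4: denom=8−2·35/128=477/64; d'=(-18−2·-1017/256)/(477/64)=-143/106
back: M4=-143/106
back: M3=-1017/256−35/128·-143/106=-191/53
back: M2=351/35−12/35·-191/53=597/53
back: M1=-9/2−1/6·597/53=-338/53
M: M0=0, M1=-338/53, M2=597/53, M3=-191/53, M4=-143/106, M5=0
seg 0: a=5, c=M0/2=0, d=(M1−M0)/(6·2)=-169/318, b=Δ0−h0·(2M0+M1)/6=199/318
seg 1: a=2, c=M1/2=-169/53, d=(M2−M1)/(6·1)=935/318, b=Δ1−h1·(2M1+M2)/6=-1829/318
seg 2: a=-4, c=M2/2=597/106, d=(M3−M2)/(6·2)=-197/159, b=Δ2−h2·(2M2+M3)/6=-526/159
seg 3: a=2, c=M3/2=-191/106, d=(M4−M3)/(6·2)=239/1272, b=Δ3−h3·(2M3+M4)/6=692/159
seg 4: a=5, c=M4/2=-143/212, d=(M5−M4)/(6·2)=143/1272, b=Δ4−h4·(2M4+M5)/6=-191/318
t_q=9/4 → seg 1, τ=1/4; S=2+-1829/318·τ+-169/53·τ²+935/318·τ³=2773/6784

  seg 0: a=5 b=199/318 c=0 d=-169/318
  seg 1: a=2 b=-1829/318 c=-169/53 d=935/318
  seg 2: a=-4 b=-526/159 c=597/106 d=-197/159
  seg 3: a=2 b=692/159 c=-191/106 d=239/1272
  seg 4: a=5 b=-191/318 c=-143/212 d=143/1272
S(9/4) = 2773/6784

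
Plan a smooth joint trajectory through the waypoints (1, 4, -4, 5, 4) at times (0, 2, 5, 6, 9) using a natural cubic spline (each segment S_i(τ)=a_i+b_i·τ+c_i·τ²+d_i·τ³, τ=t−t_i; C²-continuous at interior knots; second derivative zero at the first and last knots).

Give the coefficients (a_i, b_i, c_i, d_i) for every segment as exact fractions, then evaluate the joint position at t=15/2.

Δ: Δ0=3/2, Δ1=-8/3, Δ2=9, Δ3=-1/3
row 1: diag=10, rhs=-25; c'=3/10, d'=-5/2
row 2: denom=8−3·3/10=71/10; d'=(70−3·-5/2)/(71/10)=775/71
row 3: denom=8−1·10/71=558/71; d'=(-56−1·775/71)/(558/71)=-4751/558
back: M3=-4751/558
back: M2=775/71−10/71·-4751/558=3380/279
back: M1=-5/2−3/10·3380/279=-1141/186
M: M0=0, M1=-1141/186, M2=3380/279, M3=-4751/558, M4=0
seg 0: a=1, c=M0/2=0, d=(M1−M0)/(6·2)=-1141/2232, b=Δ0−h0·(2M0+M1)/6=989/279
seg 1: a=4, c=M1/2=-1141/372, d=(M2−M1)/(6·3)=10183/10044, b=Δ1−h1·(2M1+M2)/6=-1445/558
seg 2: a=-4, c=M2/2=1690/279, d=(M3−M2)/(6·1)=-1279/372, b=Δ2−h2·(2M2+M3)/6=7121/1116
seg 3: a=5, c=M3/2=-4751/1116, d=(M4−M3)/(6·3)=4751/10044, b=Δ3−h3·(2M3+M4)/6=4565/558
t_q=15/2 → seg 3, τ=3/2; S=5+4565/558·τ+-4751/1116·τ²+4751/10044·τ³=9215/992

  seg 0: a=1 b=989/279 c=0 d=-1141/2232
  seg 1: a=4 b=-1445/558 c=-1141/372 d=10183/10044
  seg 2: a=-4 b=7121/1116 c=1690/279 d=-1279/372
  seg 3: a=5 b=4565/558 c=-4751/1116 d=4751/10044
S(15/2) = 9215/992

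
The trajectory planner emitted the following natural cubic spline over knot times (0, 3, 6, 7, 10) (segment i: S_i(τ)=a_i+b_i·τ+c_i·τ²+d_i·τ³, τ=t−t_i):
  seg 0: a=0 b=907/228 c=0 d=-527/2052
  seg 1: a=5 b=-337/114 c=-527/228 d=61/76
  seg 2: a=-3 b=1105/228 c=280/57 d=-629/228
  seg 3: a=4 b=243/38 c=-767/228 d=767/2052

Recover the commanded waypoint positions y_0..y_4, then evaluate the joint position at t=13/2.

y_0=0 y_1=5 y_2=-3 y_3=4 y_4=3
S(13/2) = 559/1824

y_0 = S_0(0) = a_0 = 0
y_1 = S_1(0) = a_1 = 5
y_2 = S_2(0) = a_2 = -3
y_3 = S_3(0) = a_3 = 4
y_4 = S_3(3) = 3
t_q=13/2 is in segment 2 (τ=1/2); S_2(τ)=559/1824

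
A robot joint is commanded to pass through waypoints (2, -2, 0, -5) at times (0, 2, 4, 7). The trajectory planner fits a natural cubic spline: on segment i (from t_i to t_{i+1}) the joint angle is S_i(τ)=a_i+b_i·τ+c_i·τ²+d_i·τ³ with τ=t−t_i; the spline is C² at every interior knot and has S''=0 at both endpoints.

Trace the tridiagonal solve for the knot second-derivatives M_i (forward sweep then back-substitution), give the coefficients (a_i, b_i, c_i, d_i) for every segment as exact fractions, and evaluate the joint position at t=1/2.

  seg 0: a=2 b=-167/57 c=0 d=53/228
  seg 1: a=-2 b=-8/57 c=53/38 d=-47/114
  seg 2: a=0 b=28/57 c=-41/38 d=41/342
S(1/2) = 343/608

Δ: Δ0=-2, Δ1=1, Δ2=-5/3
row 1: diag=8, rhs=18; c'=1/4, d'=9/4
row 2: denom=10−2·1/4=19/2; d'=(-16−2·9/4)/(19/2)=-41/19
back: M2=-41/19
back: M1=9/4−1/4·-41/19=53/19
M: M0=0, M1=53/19, M2=-41/19, M3=0
seg 0: a=2, c=M0/2=0, d=(M1−M0)/(6·2)=53/228, b=Δ0−h0·(2M0+M1)/6=-167/57
seg 1: a=-2, c=M1/2=53/38, d=(M2−M1)/(6·2)=-47/114, b=Δ1−h1·(2M1+M2)/6=-8/57
seg 2: a=0, c=M2/2=-41/38, d=(M3−M2)/(6·3)=41/342, b=Δ2−h2·(2M2+M3)/6=28/57
t_q=1/2 → seg 0, τ=1/2; S=2+-167/57·τ+0·τ²+53/228·τ³=343/608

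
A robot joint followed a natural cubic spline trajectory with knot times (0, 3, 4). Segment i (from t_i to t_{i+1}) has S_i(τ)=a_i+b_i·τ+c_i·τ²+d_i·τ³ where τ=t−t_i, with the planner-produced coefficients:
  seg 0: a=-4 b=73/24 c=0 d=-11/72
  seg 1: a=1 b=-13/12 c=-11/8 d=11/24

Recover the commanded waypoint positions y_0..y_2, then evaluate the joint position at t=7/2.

y_0 = S_0(0) = a_0 = -4
y_1 = S_1(0) = a_1 = 1
y_2 = S_1(1) = -1
t_q=7/2 is in segment 1 (τ=1/2); S_1(τ)=11/64

y_0=-4 y_1=1 y_2=-1
S(7/2) = 11/64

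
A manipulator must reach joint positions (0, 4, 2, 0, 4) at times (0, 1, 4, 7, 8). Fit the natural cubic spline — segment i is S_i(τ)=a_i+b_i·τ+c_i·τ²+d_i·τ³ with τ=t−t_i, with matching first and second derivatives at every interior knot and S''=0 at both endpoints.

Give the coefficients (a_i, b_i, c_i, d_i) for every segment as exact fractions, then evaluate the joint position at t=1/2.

Δ: Δ0=4, Δ1=-2/3, Δ2=-2/3, Δ3=4
row 1: diag=8, rhs=-28; c'=3/8, d'=-7/2
row 2: denom=12−3·3/8=87/8; d'=(0−3·-7/2)/(87/8)=28/29
row 3: denom=8−3·8/29=208/29; d'=(28−3·28/29)/(208/29)=7/2
back: M3=7/2
back: M2=28/29−8/29·7/2=0
back: M1=-7/2−3/8·0=-7/2
M: M0=0, M1=-7/2, M2=0, M3=7/2, M4=0
seg 0: a=0, c=M0/2=0, d=(M1−M0)/(6·1)=-7/12, b=Δ0−h0·(2M0+M1)/6=55/12
seg 1: a=4, c=M1/2=-7/4, d=(M2−M1)/(6·3)=7/36, b=Δ1−h1·(2M1+M2)/6=17/6
seg 2: a=2, c=M2/2=0, d=(M3−M2)/(6·3)=7/36, b=Δ2−h2·(2M2+M3)/6=-29/12
seg 3: a=0, c=M3/2=7/4, d=(M4−M3)/(6·1)=-7/12, b=Δ3−h3·(2M3+M4)/6=17/6
t_q=1/2 → seg 0, τ=1/2; S=0+55/12·τ+0·τ²+-7/12·τ³=71/32

  seg 0: a=0 b=55/12 c=0 d=-7/12
  seg 1: a=4 b=17/6 c=-7/4 d=7/36
  seg 2: a=2 b=-29/12 c=0 d=7/36
  seg 3: a=0 b=17/6 c=7/4 d=-7/12
S(1/2) = 71/32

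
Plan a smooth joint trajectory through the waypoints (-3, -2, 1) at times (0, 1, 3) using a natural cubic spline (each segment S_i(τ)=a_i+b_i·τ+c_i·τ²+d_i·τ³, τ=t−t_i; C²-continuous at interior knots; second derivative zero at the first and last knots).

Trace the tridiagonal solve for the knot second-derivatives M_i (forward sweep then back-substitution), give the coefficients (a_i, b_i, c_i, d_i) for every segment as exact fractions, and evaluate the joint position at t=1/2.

Δ: Δ0=1, Δ1=3/2
row 1: diag=6, rhs=3; c'=1/3, d'=1/2
back: M1=1/2
M: M0=0, M1=1/2, M2=0
seg 0: a=-3, c=M0/2=0, d=(M1−M0)/(6·1)=1/12, b=Δ0−h0·(2M0+M1)/6=11/12
seg 1: a=-2, c=M1/2=1/4, d=(M2−M1)/(6·2)=-1/24, b=Δ1−h1·(2M1+M2)/6=7/6
t_q=1/2 → seg 0, τ=1/2; S=-3+11/12·τ+0·τ²+1/12·τ³=-81/32

  seg 0: a=-3 b=11/12 c=0 d=1/12
  seg 1: a=-2 b=7/6 c=1/4 d=-1/24
S(1/2) = -81/32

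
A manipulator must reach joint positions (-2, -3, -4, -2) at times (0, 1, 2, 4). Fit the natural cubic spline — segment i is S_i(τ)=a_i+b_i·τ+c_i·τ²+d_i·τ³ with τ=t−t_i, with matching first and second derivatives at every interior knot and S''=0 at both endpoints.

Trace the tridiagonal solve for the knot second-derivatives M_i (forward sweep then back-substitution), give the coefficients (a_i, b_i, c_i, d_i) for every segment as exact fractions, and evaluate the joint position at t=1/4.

  seg 0: a=-2 b=-21/23 c=0 d=-2/23
  seg 1: a=-3 b=-27/23 c=-6/23 d=10/23
  seg 2: a=-4 b=-9/23 c=24/23 d=-4/23
S(1/4) = -1641/736

Δ: Δ0=-1, Δ1=-1, Δ2=1
row 1: diag=4, rhs=0; c'=1/4, d'=0
row 2: denom=6−1·1/4=23/4; d'=(12−1·0)/(23/4)=48/23
back: M2=48/23
back: M1=0−1/4·48/23=-12/23
M: M0=0, M1=-12/23, M2=48/23, M3=0
seg 0: a=-2, c=M0/2=0, d=(M1−M0)/(6·1)=-2/23, b=Δ0−h0·(2M0+M1)/6=-21/23
seg 1: a=-3, c=M1/2=-6/23, d=(M2−M1)/(6·1)=10/23, b=Δ1−h1·(2M1+M2)/6=-27/23
seg 2: a=-4, c=M2/2=24/23, d=(M3−M2)/(6·2)=-4/23, b=Δ2−h2·(2M2+M3)/6=-9/23
t_q=1/4 → seg 0, τ=1/4; S=-2+-21/23·τ+0·τ²+-2/23·τ³=-1641/736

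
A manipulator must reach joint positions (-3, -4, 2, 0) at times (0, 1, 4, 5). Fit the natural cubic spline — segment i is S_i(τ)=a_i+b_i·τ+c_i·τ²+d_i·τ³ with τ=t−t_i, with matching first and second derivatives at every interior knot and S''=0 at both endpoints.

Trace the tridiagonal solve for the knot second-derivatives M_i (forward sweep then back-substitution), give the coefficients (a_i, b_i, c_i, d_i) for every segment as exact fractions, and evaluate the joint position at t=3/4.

Δ: Δ0=-1, Δ1=2, Δ2=-2
row 1: diag=8, rhs=18; c'=3/8, d'=9/4
row 2: denom=8−3·3/8=55/8; d'=(-24−3·9/4)/(55/8)=-246/55
back: M2=-246/55
back: M1=9/4−3/8·-246/55=216/55
M: M0=0, M1=216/55, M2=-246/55, M3=0
seg 0: a=-3, c=M0/2=0, d=(M1−M0)/(6·1)=36/55, b=Δ0−h0·(2M0+M1)/6=-91/55
seg 1: a=-4, c=M1/2=108/55, d=(M2−M1)/(6·3)=-7/15, b=Δ1−h1·(2M1+M2)/6=17/55
seg 2: a=2, c=M2/2=-123/55, d=(M3−M2)/(6·1)=41/55, b=Δ2−h2·(2M2+M3)/6=-28/55
t_q=3/4 → seg 0, τ=3/4; S=-3+-91/55·τ+0·τ²+36/55·τ³=-3489/880

  seg 0: a=-3 b=-91/55 c=0 d=36/55
  seg 1: a=-4 b=17/55 c=108/55 d=-7/15
  seg 2: a=2 b=-28/55 c=-123/55 d=41/55
S(3/4) = -3489/880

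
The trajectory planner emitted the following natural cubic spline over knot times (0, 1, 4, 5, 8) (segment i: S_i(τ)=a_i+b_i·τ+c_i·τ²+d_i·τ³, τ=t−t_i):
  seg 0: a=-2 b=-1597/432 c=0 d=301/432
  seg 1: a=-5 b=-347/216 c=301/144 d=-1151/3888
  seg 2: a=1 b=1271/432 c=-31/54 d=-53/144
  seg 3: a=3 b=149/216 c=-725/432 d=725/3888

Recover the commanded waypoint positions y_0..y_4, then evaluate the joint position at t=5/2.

y_0 = S_0(0) = a_0 = -2
y_1 = S_1(0) = a_1 = -5
y_2 = S_2(0) = a_2 = 1
y_3 = S_3(0) = a_3 = 3
y_4 = S_3(3) = -5
t_q=5/2 is in segment 1 (τ=3/2); S_1(τ)=-1423/384

y_0=-2 y_1=-5 y_2=1 y_3=3 y_4=-5
S(5/2) = -1423/384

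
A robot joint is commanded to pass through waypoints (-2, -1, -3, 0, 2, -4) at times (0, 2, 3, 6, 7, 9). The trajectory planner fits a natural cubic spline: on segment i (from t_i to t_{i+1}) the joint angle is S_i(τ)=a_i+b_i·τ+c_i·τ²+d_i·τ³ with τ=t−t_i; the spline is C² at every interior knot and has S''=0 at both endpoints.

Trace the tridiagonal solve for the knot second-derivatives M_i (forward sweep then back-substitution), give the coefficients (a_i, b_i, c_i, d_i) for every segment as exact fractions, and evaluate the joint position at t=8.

  seg 0: a=-2 b=5537/3770 c=0 d=-913/3770
  seg 1: a=-1 b=-5419/3770 c=-2739/1885 d=3357/3770
  seg 2: a=-3 b=-3152/1885 c=4593/3770 d=-19/174
  seg 3: a=0 b=10139/3770 c=444/1885 d=-3487/3770
  seg 4: a=2 b=727/1885 c=-9573/3770 d=3191/7540
S(8) = 2033/7540

Δ: Δ0=1/2, Δ1=-2, Δ2=1, Δ3=2, Δ4=-3
row 1: diag=6, rhs=-15; c'=1/6, d'=-5/2
row 2: denom=8−1·1/6=47/6; d'=(18−1·-5/2)/(47/6)=123/47
row 3: denom=8−3·18/47=322/47; d'=(6−3·123/47)/(322/47)=-87/322
row 4: denom=6−1·47/322=1885/322; d'=(-30−1·-87/322)/(1885/322)=-9573/1885
back: M4=-9573/1885
back: M3=-87/322−47/322·-9573/1885=888/1885
back: M2=123/47−18/47·888/1885=4593/1885
back: M1=-5/2−1/6·4593/1885=-5478/1885
M: M0=0, M1=-5478/1885, M2=4593/1885, M3=888/1885, M4=-9573/1885, M5=0
seg 0: a=-2, c=M0/2=0, d=(M1−M0)/(6·2)=-913/3770, b=Δ0−h0·(2M0+M1)/6=5537/3770
seg 1: a=-1, c=M1/2=-2739/1885, d=(M2−M1)/(6·1)=3357/3770, b=Δ1−h1·(2M1+M2)/6=-5419/3770
seg 2: a=-3, c=M2/2=4593/3770, d=(M3−M2)/(6·3)=-19/174, b=Δ2−h2·(2M2+M3)/6=-3152/1885
seg 3: a=0, c=M3/2=444/1885, d=(M4−M3)/(6·1)=-3487/3770, b=Δ3−h3·(2M3+M4)/6=10139/3770
seg 4: a=2, c=M4/2=-9573/3770, d=(M5−M4)/(6·2)=3191/7540, b=Δ4−h4·(2M4+M5)/6=727/1885
t_q=8 → seg 4, τ=1; S=2+727/1885·τ+-9573/3770·τ²+3191/7540·τ³=2033/7540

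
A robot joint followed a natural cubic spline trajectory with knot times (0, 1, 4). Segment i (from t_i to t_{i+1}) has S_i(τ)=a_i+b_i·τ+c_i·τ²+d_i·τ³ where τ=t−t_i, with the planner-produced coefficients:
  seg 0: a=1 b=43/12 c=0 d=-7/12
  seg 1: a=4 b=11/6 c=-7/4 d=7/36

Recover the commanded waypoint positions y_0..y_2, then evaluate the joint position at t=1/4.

y_0 = S_0(0) = a_0 = 1
y_1 = S_1(0) = a_1 = 4
y_2 = S_1(3) = -1
t_q=1/4 is in segment 0 (τ=1/4); S_0(τ)=483/256

y_0=1 y_1=4 y_2=-1
S(1/4) = 483/256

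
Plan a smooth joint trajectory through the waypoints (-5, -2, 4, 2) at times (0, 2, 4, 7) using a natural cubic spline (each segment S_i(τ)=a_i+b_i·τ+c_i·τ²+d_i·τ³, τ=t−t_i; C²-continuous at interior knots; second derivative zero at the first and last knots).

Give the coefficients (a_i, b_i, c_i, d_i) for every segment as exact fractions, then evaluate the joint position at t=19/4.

  seg 0: a=-5 b=52/57 c=0 d=67/456
  seg 1: a=-2 b=305/114 c=67/76 d=-41/114
  seg 2: a=4 b=215/114 c=-97/76 d=97/684
S(19/4) = 23135/4864

Δ: Δ0=3/2, Δ1=3, Δ2=-2/3
row 1: diag=8, rhs=9; c'=1/4, d'=9/8
row 2: denom=10−2·1/4=19/2; d'=(-22−2·9/8)/(19/2)=-97/38
back: M2=-97/38
back: M1=9/8−1/4·-97/38=67/38
M: M0=0, M1=67/38, M2=-97/38, M3=0
seg 0: a=-5, c=M0/2=0, d=(M1−M0)/(6·2)=67/456, b=Δ0−h0·(2M0+M1)/6=52/57
seg 1: a=-2, c=M1/2=67/76, d=(M2−M1)/(6·2)=-41/114, b=Δ1−h1·(2M1+M2)/6=305/114
seg 2: a=4, c=M2/2=-97/76, d=(M3−M2)/(6·3)=97/684, b=Δ2−h2·(2M2+M3)/6=215/114
t_q=19/4 → seg 2, τ=3/4; S=4+215/114·τ+-97/76·τ²+97/684·τ³=23135/4864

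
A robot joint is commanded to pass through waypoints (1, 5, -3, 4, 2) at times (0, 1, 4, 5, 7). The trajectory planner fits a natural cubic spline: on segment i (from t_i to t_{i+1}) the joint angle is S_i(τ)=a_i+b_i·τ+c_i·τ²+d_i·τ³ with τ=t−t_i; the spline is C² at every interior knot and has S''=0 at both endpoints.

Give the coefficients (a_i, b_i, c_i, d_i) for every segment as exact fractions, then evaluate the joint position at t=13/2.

Δ: Δ0=4, Δ1=-8/3, Δ2=7, Δ3=-1
row 1: diag=8, rhs=-40; c'=3/8, d'=-5
row 2: denom=8−3·3/8=55/8; d'=(58−3·-5)/(55/8)=584/55
row 3: denom=6−1·8/55=322/55; d'=(-48−1·584/55)/(322/55)=-1612/161
back: M3=-1612/161
back: M2=584/55−8/55·-1612/161=1944/161
back: M1=-5−3/8·1944/161=-1534/161
M: M0=0, M1=-1534/161, M2=1944/161, M3=-1612/161, M4=0
seg 0: a=1, c=M0/2=0, d=(M1−M0)/(6·1)=-767/483, b=Δ0−h0·(2M0+M1)/6=2699/483
seg 1: a=5, c=M1/2=-767/161, d=(M2−M1)/(6·3)=1739/1449, b=Δ1−h1·(2M1+M2)/6=398/483
seg 2: a=-3, c=M2/2=972/161, d=(M3−M2)/(6·1)=-254/69, b=Δ2−h2·(2M2+M3)/6=2243/483
seg 3: a=4, c=M3/2=-806/161, d=(M4−M3)/(6·2)=403/483, b=Δ3−h3·(2M3+M4)/6=2741/483
t_q=13/2 → seg 3, τ=3/2; S=4+2741/483·τ+-806/161·τ²+403/483·τ³=5235/1288

  seg 0: a=1 b=2699/483 c=0 d=-767/483
  seg 1: a=5 b=398/483 c=-767/161 d=1739/1449
  seg 2: a=-3 b=2243/483 c=972/161 d=-254/69
  seg 3: a=4 b=2741/483 c=-806/161 d=403/483
S(13/2) = 5235/1288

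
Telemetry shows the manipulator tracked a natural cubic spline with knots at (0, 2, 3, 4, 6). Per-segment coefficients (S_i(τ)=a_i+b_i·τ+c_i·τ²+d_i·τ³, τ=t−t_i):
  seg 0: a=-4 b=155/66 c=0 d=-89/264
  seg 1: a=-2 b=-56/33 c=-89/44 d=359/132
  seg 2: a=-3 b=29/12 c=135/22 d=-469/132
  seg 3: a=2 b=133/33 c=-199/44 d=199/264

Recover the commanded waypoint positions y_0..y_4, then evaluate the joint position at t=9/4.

y_0=-4 y_1=-2 y_2=-3 y_3=2 y_4=-2
S(9/4) = -7063/2816

y_0 = S_0(0) = a_0 = -4
y_1 = S_1(0) = a_1 = -2
y_2 = S_2(0) = a_2 = -3
y_3 = S_3(0) = a_3 = 2
y_4 = S_3(2) = -2
t_q=9/4 is in segment 1 (τ=1/4); S_1(τ)=-7063/2816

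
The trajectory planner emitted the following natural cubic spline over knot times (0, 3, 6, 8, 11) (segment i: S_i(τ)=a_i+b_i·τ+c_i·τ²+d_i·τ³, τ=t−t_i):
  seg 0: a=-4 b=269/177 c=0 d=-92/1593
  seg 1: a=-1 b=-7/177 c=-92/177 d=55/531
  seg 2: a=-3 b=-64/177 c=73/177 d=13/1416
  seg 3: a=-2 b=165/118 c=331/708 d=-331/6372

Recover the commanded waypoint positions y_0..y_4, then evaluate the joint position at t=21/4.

y_0=-4 y_1=-1 y_2=-3 y_3=-2 y_4=5
S(21/4) = -9593/3776

y_0 = S_0(0) = a_0 = -4
y_1 = S_1(0) = a_1 = -1
y_2 = S_2(0) = a_2 = -3
y_3 = S_3(0) = a_3 = -2
y_4 = S_3(3) = 5
t_q=21/4 is in segment 1 (τ=9/4); S_1(τ)=-9593/3776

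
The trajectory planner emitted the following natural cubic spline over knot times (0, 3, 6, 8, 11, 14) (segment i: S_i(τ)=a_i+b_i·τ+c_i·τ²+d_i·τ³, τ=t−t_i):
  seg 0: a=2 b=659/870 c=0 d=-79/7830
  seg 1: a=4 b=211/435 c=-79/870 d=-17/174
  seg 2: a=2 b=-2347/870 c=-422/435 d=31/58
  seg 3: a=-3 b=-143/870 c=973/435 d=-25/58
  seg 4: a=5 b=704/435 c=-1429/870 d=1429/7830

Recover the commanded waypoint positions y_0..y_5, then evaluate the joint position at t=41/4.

y_0=2 y_1=4 y_2=2 y_3=-3 y_4=5 y_5=0
S(41/4) = 56499/18560

y_0 = S_0(0) = a_0 = 2
y_1 = S_1(0) = a_1 = 4
y_2 = S_2(0) = a_2 = 2
y_3 = S_3(0) = a_3 = -3
y_4 = S_4(0) = a_4 = 5
y_5 = S_4(3) = 0
t_q=41/4 is in segment 3 (τ=9/4); S_3(τ)=56499/18560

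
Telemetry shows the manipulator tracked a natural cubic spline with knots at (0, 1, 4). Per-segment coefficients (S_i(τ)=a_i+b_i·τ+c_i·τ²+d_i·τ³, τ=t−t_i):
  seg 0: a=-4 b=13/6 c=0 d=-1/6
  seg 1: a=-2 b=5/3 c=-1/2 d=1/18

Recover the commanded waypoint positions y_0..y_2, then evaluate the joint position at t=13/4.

y_0 = S_0(0) = a_0 = -4
y_1 = S_1(0) = a_1 = -2
y_2 = S_1(3) = 0
t_q=13/4 is in segment 1 (τ=9/4); S_1(τ)=-19/128

y_0=-4 y_1=-2 y_2=0
S(13/4) = -19/128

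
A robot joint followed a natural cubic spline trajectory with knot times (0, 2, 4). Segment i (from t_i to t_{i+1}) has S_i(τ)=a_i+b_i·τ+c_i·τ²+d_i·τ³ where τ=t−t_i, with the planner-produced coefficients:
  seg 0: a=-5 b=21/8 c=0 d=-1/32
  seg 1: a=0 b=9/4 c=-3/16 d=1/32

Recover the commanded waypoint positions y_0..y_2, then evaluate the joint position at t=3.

y_0 = S_0(0) = a_0 = -5
y_1 = S_1(0) = a_1 = 0
y_2 = S_1(2) = 4
t_q=3 is in segment 1 (τ=1); S_1(τ)=67/32

y_0=-5 y_1=0 y_2=4
S(3) = 67/32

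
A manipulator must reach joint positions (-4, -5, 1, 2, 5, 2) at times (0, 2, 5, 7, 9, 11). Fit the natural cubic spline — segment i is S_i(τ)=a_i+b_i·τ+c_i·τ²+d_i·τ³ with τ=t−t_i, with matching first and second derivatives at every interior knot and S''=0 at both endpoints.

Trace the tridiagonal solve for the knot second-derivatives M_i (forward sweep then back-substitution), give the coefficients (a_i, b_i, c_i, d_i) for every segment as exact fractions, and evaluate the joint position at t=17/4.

  seg 0: a=-4 b=-3059/2570 c=0 d=887/5140
  seg 1: a=-5 b=2263/2570 c=2661/2570 d=-851/3855
  seg 2: a=1 b=2911/2570 c=-489/514 d=408/1285
  seg 3: a=2 b=2923/2570 c=2451/2570 d=-397/1028
  seg 4: a=5 b=817/2570 c=-1752/1285 d=292/1285
S(17/4) = -4795/16448

Δ: Δ0=-1/2, Δ1=2, Δ2=1/2, Δ3=3/2, Δ4=-3/2
row 1: diag=10, rhs=15; c'=3/10, d'=3/2
row 2: denom=10−3·3/10=91/10; d'=(-9−3·3/2)/(91/10)=-135/91
row 3: denom=8−2·20/91=688/91; d'=(6−2·-135/91)/(688/91)=51/43
row 4: denom=8−2·91/344=1285/172; d'=(-18−2·51/43)/(1285/172)=-3504/1285
back: M4=-3504/1285
back: M3=51/43−91/344·-3504/1285=2451/1285
back: M2=-135/91−20/91·2451/1285=-489/257
back: M1=3/2−3/10·-489/257=2661/1285
M: M0=0, M1=2661/1285, M2=-489/257, M3=2451/1285, M4=-3504/1285, M5=0
seg 0: a=-4, c=M0/2=0, d=(M1−M0)/(6·2)=887/5140, b=Δ0−h0·(2M0+M1)/6=-3059/2570
seg 1: a=-5, c=M1/2=2661/2570, d=(M2−M1)/(6·3)=-851/3855, b=Δ1−h1·(2M1+M2)/6=2263/2570
seg 2: a=1, c=M2/2=-489/514, d=(M3−M2)/(6·2)=408/1285, b=Δ2−h2·(2M2+M3)/6=2911/2570
seg 3: a=2, c=M3/2=2451/2570, d=(M4−M3)/(6·2)=-397/1028, b=Δ3−h3·(2M3+M4)/6=2923/2570
seg 4: a=5, c=M4/2=-1752/1285, d=(M5−M4)/(6·2)=292/1285, b=Δ4−h4·(2M4+M5)/6=817/2570
t_q=17/4 → seg 1, τ=9/4; S=-5+2263/2570·τ+2661/2570·τ²+-851/3855·τ³=-4795/16448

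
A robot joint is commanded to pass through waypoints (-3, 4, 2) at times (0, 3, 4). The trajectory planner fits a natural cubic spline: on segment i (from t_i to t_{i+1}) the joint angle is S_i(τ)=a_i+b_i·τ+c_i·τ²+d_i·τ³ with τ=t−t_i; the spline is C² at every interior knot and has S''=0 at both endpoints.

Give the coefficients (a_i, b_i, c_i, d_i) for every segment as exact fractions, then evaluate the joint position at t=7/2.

  seg 0: a=-3 b=95/24 c=0 d=-13/72
  seg 1: a=4 b=-11/12 c=-13/8 d=13/24
S(7/2) = 205/64

Δ: Δ0=7/3, Δ1=-2
row 1: diag=8, rhs=-26; c'=1/8, d'=-13/4
back: M1=-13/4
M: M0=0, M1=-13/4, M2=0
seg 0: a=-3, c=M0/2=0, d=(M1−M0)/(6·3)=-13/72, b=Δ0−h0·(2M0+M1)/6=95/24
seg 1: a=4, c=M1/2=-13/8, d=(M2−M1)/(6·1)=13/24, b=Δ1−h1·(2M1+M2)/6=-11/12
t_q=7/2 → seg 1, τ=1/2; S=4+-11/12·τ+-13/8·τ²+13/24·τ³=205/64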